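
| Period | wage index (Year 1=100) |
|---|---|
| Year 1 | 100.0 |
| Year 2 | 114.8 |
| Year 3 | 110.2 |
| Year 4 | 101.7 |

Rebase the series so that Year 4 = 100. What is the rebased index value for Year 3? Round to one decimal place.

108.4

Rebased(Year 3) = 110.2 / 101.7 × 100 = 108.3579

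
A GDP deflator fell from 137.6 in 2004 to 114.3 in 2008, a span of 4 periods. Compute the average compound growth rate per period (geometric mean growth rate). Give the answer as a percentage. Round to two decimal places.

-4.53%

Growth factor = (114.3/137.6)^(1/4) = (0.830669)^(1/4) = 0.954678
Growth rate = 0.954678 − 1 = -0.045322 = -4.5322%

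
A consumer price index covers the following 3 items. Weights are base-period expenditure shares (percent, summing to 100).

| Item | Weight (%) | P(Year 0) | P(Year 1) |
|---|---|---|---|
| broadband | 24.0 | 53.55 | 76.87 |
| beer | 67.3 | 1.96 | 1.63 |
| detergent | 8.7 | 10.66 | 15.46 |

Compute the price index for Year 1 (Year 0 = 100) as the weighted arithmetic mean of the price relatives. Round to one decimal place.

broadband: 24.0 × (76.87/53.55) = 24.0 × 1.435481 = 34.4515
beer: 67.3 × (1.63/1.96) = 67.3 × 0.831633 = 55.9689
detergent: 8.7 × (15.46/10.66) = 8.7 × 1.450281 = 12.6174
Index = Σ wᵢ·(p₁ᵢ/p₀ᵢ) = 34.4515 + 55.9689 + 12.6174 = 103.0379

103.0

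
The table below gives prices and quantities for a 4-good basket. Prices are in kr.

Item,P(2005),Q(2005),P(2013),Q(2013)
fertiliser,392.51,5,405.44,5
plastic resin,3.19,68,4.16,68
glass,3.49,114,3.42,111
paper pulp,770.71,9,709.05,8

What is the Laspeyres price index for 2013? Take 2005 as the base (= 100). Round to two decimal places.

95.46

Laspeyres price index uses base-period quantities as weights.
ΣP(2013)·Q(2005) = 405.44×5 + 4.16×68 + 3.42×114 + 709.05×9 = 2027.2 + 282.88 + 389.88 + 6381.45 = 9081.41
ΣP(2005)·Q(2005) = 392.51×5 + 3.19×68 + 3.49×114 + 770.71×9 = 1962.55 + 216.92 + 397.86 + 6936.39 = 9513.72
Index = 9081.41 / 9513.72 × 100 = 95.4559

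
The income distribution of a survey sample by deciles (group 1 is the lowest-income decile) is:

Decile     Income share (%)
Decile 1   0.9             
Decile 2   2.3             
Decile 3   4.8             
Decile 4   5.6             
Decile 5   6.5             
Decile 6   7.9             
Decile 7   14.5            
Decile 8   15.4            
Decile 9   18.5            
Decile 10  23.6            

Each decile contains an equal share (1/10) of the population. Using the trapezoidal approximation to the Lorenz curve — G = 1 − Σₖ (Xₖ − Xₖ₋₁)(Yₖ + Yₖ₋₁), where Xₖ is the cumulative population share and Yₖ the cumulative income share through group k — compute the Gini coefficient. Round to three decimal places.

Cumulative income shares Yₖ: 0.0090, 0.0320, 0.0800, 0.1360, 0.2010, 0.2800, 0.4250, 0.5790, 0.7640, 1.0000
Σ (Xₖ−Xₖ₋₁)(Yₖ+Yₖ₋₁) = (1/10)(0.0090+0.0000) + (1/10)(0.0320+0.0090) + (1/10)(0.0800+0.0320) + (1/10)(0.1360+0.0800) + (1/10)(0.2010+0.1360) + (1/10)(0.2800+0.2010) + (1/10)(0.4250+0.2800) + (1/10)(0.5790+0.4250) + (1/10)(0.7640+0.5790) + (1/10)(1.0000+0.7640)
  = 0.0009 + 0.0041 + 0.0112 + 0.0216 + 0.0337 + 0.0481 + 0.0705 + 0.1004 + 0.1343 + 0.1764 = 0.6012
G = 1 − 0.6012 = 0.3988

0.399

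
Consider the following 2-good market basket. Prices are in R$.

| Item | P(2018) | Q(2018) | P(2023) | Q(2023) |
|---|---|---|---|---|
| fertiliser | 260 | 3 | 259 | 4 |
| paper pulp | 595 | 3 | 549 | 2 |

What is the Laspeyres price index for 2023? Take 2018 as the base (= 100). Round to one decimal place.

94.5

Laspeyres price index uses base-period quantities as weights.
ΣP(2023)·Q(2018) = 259×3 + 549×3 = 777 + 1647 = 2424
ΣP(2018)·Q(2018) = 260×3 + 595×3 = 780 + 1785 = 2565
Index = 2424 / 2565 × 100 = 94.5029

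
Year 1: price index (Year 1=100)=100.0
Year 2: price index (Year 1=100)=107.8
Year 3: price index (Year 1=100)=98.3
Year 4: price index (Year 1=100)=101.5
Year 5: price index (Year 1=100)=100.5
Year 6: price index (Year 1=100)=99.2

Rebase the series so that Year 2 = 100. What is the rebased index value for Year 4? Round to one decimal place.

94.2

Rebased(Year 4) = 101.5 / 107.8 × 100 = 94.1558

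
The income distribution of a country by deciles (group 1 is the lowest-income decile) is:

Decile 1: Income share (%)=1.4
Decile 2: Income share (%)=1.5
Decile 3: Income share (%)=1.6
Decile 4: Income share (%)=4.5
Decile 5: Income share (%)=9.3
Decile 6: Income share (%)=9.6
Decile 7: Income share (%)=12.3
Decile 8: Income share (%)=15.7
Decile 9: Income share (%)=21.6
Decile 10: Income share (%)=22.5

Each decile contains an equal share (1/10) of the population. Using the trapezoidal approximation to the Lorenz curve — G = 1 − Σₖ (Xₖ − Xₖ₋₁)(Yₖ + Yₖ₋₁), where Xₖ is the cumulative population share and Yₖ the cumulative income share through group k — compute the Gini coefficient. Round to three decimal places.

0.425

Cumulative income shares Yₖ: 0.0140, 0.0290, 0.0450, 0.0900, 0.1830, 0.2790, 0.4020, 0.5590, 0.7750, 1.0000
Σ (Xₖ−Xₖ₋₁)(Yₖ+Yₖ₋₁) = (1/10)(0.0140+0.0000) + (1/10)(0.0290+0.0140) + (1/10)(0.0450+0.0290) + (1/10)(0.0900+0.0450) + (1/10)(0.1830+0.0900) + (1/10)(0.2790+0.1830) + (1/10)(0.4020+0.2790) + (1/10)(0.5590+0.4020) + (1/10)(0.7750+0.5590) + (1/10)(1.0000+0.7750)
  = 0.0014 + 0.0043 + 0.0074 + 0.0135 + 0.0273 + 0.0462 + 0.0681 + 0.0961 + 0.1334 + 0.1775 = 0.5752
G = 1 − 0.5752 = 0.4248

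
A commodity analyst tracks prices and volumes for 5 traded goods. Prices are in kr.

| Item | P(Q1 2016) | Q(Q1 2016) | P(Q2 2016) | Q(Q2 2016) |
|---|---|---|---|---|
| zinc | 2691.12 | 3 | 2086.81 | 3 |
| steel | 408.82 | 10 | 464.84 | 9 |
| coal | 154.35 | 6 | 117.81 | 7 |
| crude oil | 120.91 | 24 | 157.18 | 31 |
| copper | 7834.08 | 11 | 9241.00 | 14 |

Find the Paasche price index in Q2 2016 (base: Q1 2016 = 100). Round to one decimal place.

115.3

Paasche price index uses current-period quantities as weights.
ΣP(Q2 2016)·Q(Q2 2016) = 2086.81×3 + 464.84×9 + 117.81×7 + 157.18×31 + 9241.00×14 = 6260.43 + 4183.56 + 824.67 + 4872.58 + 129374 = 145515.24
ΣP(Q1 2016)·Q(Q2 2016) = 2691.12×3 + 408.82×9 + 154.35×7 + 120.91×31 + 7834.08×14 = 8073.36 + 3679.38 + 1080.45 + 3748.21 + 109677.12 = 126258.52
Index = 145515.24 / 126258.52 × 100 = 115.2518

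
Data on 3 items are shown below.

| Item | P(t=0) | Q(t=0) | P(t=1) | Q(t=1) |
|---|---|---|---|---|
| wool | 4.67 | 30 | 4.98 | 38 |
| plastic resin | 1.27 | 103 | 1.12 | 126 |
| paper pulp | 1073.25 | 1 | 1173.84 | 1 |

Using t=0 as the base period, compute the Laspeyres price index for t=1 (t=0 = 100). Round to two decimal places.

Laspeyres price index uses base-period quantities as weights.
ΣP(t=1)·Q(t=0) = 4.98×30 + 1.12×103 + 1173.84×1 = 149.4 + 115.36 + 1173.84 = 1438.6
ΣP(t=0)·Q(t=0) = 4.67×30 + 1.27×103 + 1073.25×1 = 140.1 + 130.81 + 1073.25 = 1344.16
Index = 1438.6 / 1344.16 × 100 = 107.0259

107.03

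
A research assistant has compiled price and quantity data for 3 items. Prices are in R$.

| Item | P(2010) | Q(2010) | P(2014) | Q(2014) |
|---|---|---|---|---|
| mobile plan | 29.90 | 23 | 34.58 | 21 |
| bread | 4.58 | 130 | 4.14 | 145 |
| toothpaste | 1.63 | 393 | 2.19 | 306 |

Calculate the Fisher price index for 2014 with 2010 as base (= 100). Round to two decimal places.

Laspeyres component (base-period weights):
ΣP(2014)Q(2010) = 34.58×23 + 4.14×130 + 2.19×393 = 795.34 + 538.2 + 860.67 = 2194.21
ΣP(2010)Q(2010) = 29.90×23 + 4.58×130 + 1.63×393 = 687.7 + 595.4 + 640.59 = 1923.69
L = 2194.21 / 1923.69 × 100 = 114.0626
Paasche component (current-period weights):
ΣP(2014)Q(2014) = 34.58×21 + 4.14×145 + 2.19×306 = 726.18 + 600.3 + 670.14 = 1996.62
ΣP(2010)Q(2014) = 29.90×21 + 4.58×145 + 1.63×306 = 627.9 + 664.1 + 498.78 = 1790.78
P = 1996.62 / 1790.78 × 100 = 111.4944
Fisher = √(L × P) = √(114.0626 × 111.4944) = 112.7712

112.77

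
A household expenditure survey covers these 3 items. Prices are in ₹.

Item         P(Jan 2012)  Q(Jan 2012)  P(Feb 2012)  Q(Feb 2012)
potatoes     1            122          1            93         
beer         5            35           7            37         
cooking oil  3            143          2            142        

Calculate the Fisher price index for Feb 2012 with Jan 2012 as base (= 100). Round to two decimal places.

90.14

Laspeyres component (base-period weights):
ΣP(Feb 2012)Q(Jan 2012) = 1×122 + 7×35 + 2×143 = 122 + 245 + 286 = 653
ΣP(Jan 2012)Q(Jan 2012) = 1×122 + 5×35 + 3×143 = 122 + 175 + 429 = 726
L = 653 / 726 × 100 = 89.9449
Paasche component (current-period weights):
ΣP(Feb 2012)Q(Feb 2012) = 1×93 + 7×37 + 2×142 = 93 + 259 + 284 = 636
ΣP(Jan 2012)Q(Feb 2012) = 1×93 + 5×37 + 3×142 = 93 + 185 + 426 = 704
P = 636 / 704 × 100 = 90.3409
Fisher = √(L × P) = √(89.9449 × 90.3409) = 90.1427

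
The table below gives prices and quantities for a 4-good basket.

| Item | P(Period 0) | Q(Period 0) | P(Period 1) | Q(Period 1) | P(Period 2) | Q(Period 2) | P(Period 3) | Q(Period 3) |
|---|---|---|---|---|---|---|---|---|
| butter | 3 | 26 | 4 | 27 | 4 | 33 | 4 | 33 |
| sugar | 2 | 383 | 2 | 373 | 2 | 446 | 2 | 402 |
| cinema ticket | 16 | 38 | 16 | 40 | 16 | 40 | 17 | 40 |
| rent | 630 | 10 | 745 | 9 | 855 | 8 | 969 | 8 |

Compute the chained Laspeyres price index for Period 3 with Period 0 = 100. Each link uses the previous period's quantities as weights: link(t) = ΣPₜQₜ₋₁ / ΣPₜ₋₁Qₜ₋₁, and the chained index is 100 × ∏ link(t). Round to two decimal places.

Link Period 0→Period 1:
ΣP(Period 1)Q(Period 0) = 4×26 + 2×383 + 16×38 + 745×10 = 104 + 766 + 608 + 7450 = 8928
ΣP(Period 0)Q(Period 0) = 3×26 + 2×383 + 16×38 + 630×10 = 78 + 766 + 608 + 6300 = 7752
link = 8928/7752 = 1.151703
Link Period 1→Period 2:
ΣP(Period 2)Q(Period 1) = 4×27 + 2×373 + 16×40 + 855×9 = 108 + 746 + 640 + 7695 = 9189
ΣP(Period 1)Q(Period 1) = 4×27 + 2×373 + 16×40 + 745×9 = 108 + 746 + 640 + 6705 = 8199
link = 9189/8199 = 1.120746
Link Period 2→Period 3:
ΣP(Period 3)Q(Period 2) = 4×33 + 2×446 + 17×40 + 969×8 = 132 + 892 + 680 + 7752 = 9456
ΣP(Period 2)Q(Period 2) = 4×33 + 2×446 + 16×40 + 855×8 = 132 + 892 + 640 + 6840 = 8504
link = 9456/8504 = 1.111947
Chained index = 100 × 1.151703 × 1.120746 × 1.111947 = 143.5265

143.53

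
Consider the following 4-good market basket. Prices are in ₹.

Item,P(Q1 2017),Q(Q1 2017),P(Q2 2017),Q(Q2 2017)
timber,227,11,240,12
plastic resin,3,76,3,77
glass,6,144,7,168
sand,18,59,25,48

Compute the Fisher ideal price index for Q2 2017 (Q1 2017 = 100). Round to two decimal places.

Laspeyres component (base-period weights):
ΣP(Q2 2017)Q(Q1 2017) = 240×11 + 3×76 + 7×144 + 25×59 = 2640 + 228 + 1008 + 1475 = 5351
ΣP(Q1 2017)Q(Q1 2017) = 227×11 + 3×76 + 6×144 + 18×59 = 2497 + 228 + 864 + 1062 = 4651
L = 5351 / 4651 × 100 = 115.0505
Paasche component (current-period weights):
ΣP(Q2 2017)Q(Q2 2017) = 240×12 + 3×77 + 7×168 + 25×48 = 2880 + 231 + 1176 + 1200 = 5487
ΣP(Q1 2017)Q(Q2 2017) = 227×12 + 3×77 + 6×168 + 18×48 = 2724 + 231 + 1008 + 864 = 4827
P = 5487 / 4827 × 100 = 113.6731
Fisher = √(L × P) = √(115.0505 × 113.6731) = 114.3597

114.36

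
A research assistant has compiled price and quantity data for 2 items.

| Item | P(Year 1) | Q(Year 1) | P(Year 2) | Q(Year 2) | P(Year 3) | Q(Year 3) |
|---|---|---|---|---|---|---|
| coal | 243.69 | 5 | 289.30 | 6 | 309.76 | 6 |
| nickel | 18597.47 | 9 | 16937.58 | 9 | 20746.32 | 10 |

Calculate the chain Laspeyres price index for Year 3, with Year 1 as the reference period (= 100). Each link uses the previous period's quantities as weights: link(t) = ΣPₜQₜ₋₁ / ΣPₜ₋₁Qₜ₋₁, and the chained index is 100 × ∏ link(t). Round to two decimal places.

111.64

Link Year 1→Year 2:
ΣP(Year 2)Q(Year 1) = 289.30×5 + 16937.58×9 = 1446.5 + 152438.22 = 153884.72
ΣP(Year 1)Q(Year 1) = 243.69×5 + 18597.47×9 = 1218.45 + 167377.23 = 168595.68
link = 153884.72/168595.68 = 0.912744
Link Year 2→Year 3:
ΣP(Year 3)Q(Year 2) = 309.76×6 + 20746.32×9 = 1858.56 + 186716.88 = 188575.44
ΣP(Year 2)Q(Year 2) = 289.30×6 + 16937.58×9 = 1735.8 + 152438.22 = 154174.02
link = 188575.44/154174.02 = 1.223134
Chained index = 100 × 0.912744 × 1.223134 = 111.6408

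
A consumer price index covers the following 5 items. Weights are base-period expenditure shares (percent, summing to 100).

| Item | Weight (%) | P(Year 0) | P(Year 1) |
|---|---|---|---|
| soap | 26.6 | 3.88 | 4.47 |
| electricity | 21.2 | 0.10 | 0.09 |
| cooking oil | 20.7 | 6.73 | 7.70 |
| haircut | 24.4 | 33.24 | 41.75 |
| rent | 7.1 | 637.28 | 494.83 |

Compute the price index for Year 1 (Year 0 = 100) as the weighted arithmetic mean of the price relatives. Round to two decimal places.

109.57

soap: 26.6 × (4.47/3.88) = 26.6 × 1.152062 = 30.6448
electricity: 21.2 × (0.09/0.10) = 21.2 × 0.900000 = 19.0800
cooking oil: 20.7 × (7.70/6.73) = 20.7 × 1.144131 = 23.6835
haircut: 24.4 × (41.75/33.24) = 24.4 × 1.256017 = 30.6468
rent: 7.1 × (494.83/637.28) = 7.1 × 0.776472 = 5.5130
Index = Σ wᵢ·(p₁ᵢ/p₀ᵢ) = 30.6448 + 19.0800 + 23.6835 + 30.6468 + 5.5130 = 109.5681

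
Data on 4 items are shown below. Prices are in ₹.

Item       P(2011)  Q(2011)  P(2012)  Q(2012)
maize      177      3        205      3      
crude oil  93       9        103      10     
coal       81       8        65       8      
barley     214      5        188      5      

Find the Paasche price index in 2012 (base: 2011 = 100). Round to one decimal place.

Paasche price index uses current-period quantities as weights.
ΣP(2012)·Q(2012) = 205×3 + 103×10 + 65×8 + 188×5 = 615 + 1030 + 520 + 940 = 3105
ΣP(2011)·Q(2012) = 177×3 + 93×10 + 81×8 + 214×5 = 531 + 930 + 648 + 1070 = 3179
Index = 3105 / 3179 × 100 = 97.6722

97.7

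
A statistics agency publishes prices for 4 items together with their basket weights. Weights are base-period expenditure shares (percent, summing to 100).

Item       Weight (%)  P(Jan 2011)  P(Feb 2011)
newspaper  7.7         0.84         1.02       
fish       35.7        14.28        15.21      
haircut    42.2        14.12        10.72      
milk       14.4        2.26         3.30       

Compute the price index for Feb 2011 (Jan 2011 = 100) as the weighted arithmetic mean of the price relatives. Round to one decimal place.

100.4

newspaper: 7.7 × (1.02/0.84) = 7.7 × 1.214286 = 9.3500
fish: 35.7 × (15.21/14.28) = 35.7 × 1.065126 = 38.0250
haircut: 42.2 × (10.72/14.12) = 42.2 × 0.759207 = 32.0385
milk: 14.4 × (3.30/2.26) = 14.4 × 1.460177 = 21.0265
Index = Σ wᵢ·(p₁ᵢ/p₀ᵢ) = 9.3500 + 38.0250 + 32.0385 + 21.0265 = 100.4401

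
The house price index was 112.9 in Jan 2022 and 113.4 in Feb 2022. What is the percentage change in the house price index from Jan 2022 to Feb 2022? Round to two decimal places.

0.44%

Change = (113.4 − 112.9) / 112.9 × 100
       = 0.5 / 112.9 × 100 = 0.4429%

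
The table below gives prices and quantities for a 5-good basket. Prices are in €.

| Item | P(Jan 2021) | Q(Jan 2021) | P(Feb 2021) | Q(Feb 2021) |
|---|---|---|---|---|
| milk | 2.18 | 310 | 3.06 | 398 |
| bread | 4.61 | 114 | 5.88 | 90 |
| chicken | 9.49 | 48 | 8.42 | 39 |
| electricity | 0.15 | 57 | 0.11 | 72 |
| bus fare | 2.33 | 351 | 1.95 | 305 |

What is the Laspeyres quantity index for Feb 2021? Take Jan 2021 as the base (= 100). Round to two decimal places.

95.60

Laspeyres quantity index uses base-period prices as weights.
ΣP(Jan 2021)·Q(Feb 2021) = 2.18×398 + 4.61×90 + 9.49×39 + 0.15×72 + 2.33×305 = 867.64 + 414.9 + 370.11 + 10.8 + 710.65 = 2374.1
ΣP(Jan 2021)·Q(Jan 2021) = 2.18×310 + 4.61×114 + 9.49×48 + 0.15×57 + 2.33×351 = 675.8 + 525.54 + 455.52 + 8.55 + 817.83 = 2483.24
Index = 2374.1 / 2483.24 × 100 = 95.6049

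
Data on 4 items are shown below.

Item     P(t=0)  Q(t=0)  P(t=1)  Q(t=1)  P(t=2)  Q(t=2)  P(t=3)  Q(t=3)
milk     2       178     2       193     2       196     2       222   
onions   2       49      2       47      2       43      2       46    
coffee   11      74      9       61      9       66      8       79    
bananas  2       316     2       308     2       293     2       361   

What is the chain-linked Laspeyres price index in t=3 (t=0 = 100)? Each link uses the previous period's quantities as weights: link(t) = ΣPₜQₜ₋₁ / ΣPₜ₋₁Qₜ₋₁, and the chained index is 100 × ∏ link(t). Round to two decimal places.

Link t=0→t=1:
ΣP(t=1)Q(t=0) = 2×178 + 2×49 + 9×74 + 2×316 = 356 + 98 + 666 + 632 = 1752
ΣP(t=0)Q(t=0) = 2×178 + 2×49 + 11×74 + 2×316 = 356 + 98 + 814 + 632 = 1900
link = 1752/1900 = 0.922105
Link t=1→t=2:
ΣP(t=2)Q(t=1) = 2×193 + 2×47 + 9×61 + 2×308 = 386 + 94 + 549 + 616 = 1645
ΣP(t=1)Q(t=1) = 2×193 + 2×47 + 9×61 + 2×308 = 386 + 94 + 549 + 616 = 1645
link = 1645/1645 = 1.000000
Link t=2→t=3:
ΣP(t=3)Q(t=2) = 2×196 + 2×43 + 8×66 + 2×293 = 392 + 86 + 528 + 586 = 1592
ΣP(t=2)Q(t=2) = 2×196 + 2×43 + 9×66 + 2×293 = 392 + 86 + 594 + 586 = 1658
link = 1592/1658 = 0.960193
Chained index = 100 × 0.922105 × 1.000000 × 0.960193 = 88.5399

88.54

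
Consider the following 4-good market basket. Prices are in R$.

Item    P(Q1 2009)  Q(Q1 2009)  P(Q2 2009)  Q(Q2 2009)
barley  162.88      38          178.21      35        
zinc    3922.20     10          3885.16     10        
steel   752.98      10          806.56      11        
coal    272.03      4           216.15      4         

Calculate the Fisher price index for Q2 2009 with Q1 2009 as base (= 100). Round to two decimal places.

100.98

Laspeyres component (base-period weights):
ΣP(Q2 2009)Q(Q1 2009) = 178.21×38 + 3885.16×10 + 806.56×10 + 216.15×4 = 6771.98 + 38851.6 + 8065.6 + 864.6 = 54553.78
ΣP(Q1 2009)Q(Q1 2009) = 162.88×38 + 3922.20×10 + 752.98×10 + 272.03×4 = 6189.44 + 39222 + 7529.8 + 1088.12 = 54029.36
L = 54553.78 / 54029.36 × 100 = 100.9706
Paasche component (current-period weights):
ΣP(Q2 2009)Q(Q2 2009) = 178.21×35 + 3885.16×10 + 806.56×11 + 216.15×4 = 6237.35 + 38851.6 + 8872.16 + 864.6 = 54825.71
ΣP(Q1 2009)Q(Q2 2009) = 162.88×35 + 3922.20×10 + 752.98×11 + 272.03×4 = 5700.8 + 39222 + 8282.78 + 1088.12 = 54293.7
P = 54825.71 / 54293.7 × 100 = 100.9799
Fisher = √(L × P) = √(100.9706 × 100.9799) = 100.9752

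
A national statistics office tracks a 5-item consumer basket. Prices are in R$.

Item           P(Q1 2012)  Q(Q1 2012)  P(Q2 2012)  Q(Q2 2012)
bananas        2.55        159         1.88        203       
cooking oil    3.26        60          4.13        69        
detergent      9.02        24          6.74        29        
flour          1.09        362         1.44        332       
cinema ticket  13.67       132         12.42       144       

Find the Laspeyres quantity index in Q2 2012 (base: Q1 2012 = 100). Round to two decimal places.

110.54

Laspeyres quantity index uses base-period prices as weights.
ΣP(Q1 2012)·Q(Q2 2012) = 2.55×203 + 3.26×69 + 9.02×29 + 1.09×332 + 13.67×144 = 517.65 + 224.94 + 261.58 + 361.88 + 1968.48 = 3334.53
ΣP(Q1 2012)·Q(Q1 2012) = 2.55×159 + 3.26×60 + 9.02×24 + 1.09×362 + 13.67×132 = 405.45 + 195.6 + 216.48 + 394.58 + 1804.44 = 3016.55
Index = 3334.53 / 3016.55 × 100 = 110.5412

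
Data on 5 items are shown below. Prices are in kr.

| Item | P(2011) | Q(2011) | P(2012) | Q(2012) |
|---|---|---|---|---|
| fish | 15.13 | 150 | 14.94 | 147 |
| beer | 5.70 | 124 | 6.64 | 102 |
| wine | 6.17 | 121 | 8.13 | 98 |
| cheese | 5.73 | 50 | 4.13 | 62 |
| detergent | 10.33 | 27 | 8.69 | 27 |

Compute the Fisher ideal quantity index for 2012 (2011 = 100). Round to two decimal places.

Laspeyres component (base-period weights):
ΣP(2011)Q(2012) = 15.13×147 + 5.70×102 + 6.17×98 + 5.73×62 + 10.33×27 = 2224.11 + 581.4 + 604.66 + 355.26 + 278.91 = 4044.34
ΣP(2011)Q(2011) = 15.13×150 + 5.70×124 + 6.17×121 + 5.73×50 + 10.33×27 = 2269.5 + 706.8 + 746.57 + 286.5 + 278.91 = 4288.28
L = 4044.34 / 4288.28 × 100 = 94.3115
Paasche component (current-period weights):
ΣP(2012)Q(2012) = 14.94×147 + 6.64×102 + 8.13×98 + 4.13×62 + 8.69×27 = 2196.18 + 677.28 + 796.74 + 256.06 + 234.63 = 4160.89
ΣP(2012)Q(2011) = 14.94×150 + 6.64×124 + 8.13×121 + 4.13×50 + 8.69×27 = 2241 + 823.36 + 983.73 + 206.5 + 234.63 = 4489.22
P = 4160.89 / 4489.22 × 100 = 92.6863
Fisher = √(L × P) = √(94.3115 × 92.6863) = 93.4953

93.50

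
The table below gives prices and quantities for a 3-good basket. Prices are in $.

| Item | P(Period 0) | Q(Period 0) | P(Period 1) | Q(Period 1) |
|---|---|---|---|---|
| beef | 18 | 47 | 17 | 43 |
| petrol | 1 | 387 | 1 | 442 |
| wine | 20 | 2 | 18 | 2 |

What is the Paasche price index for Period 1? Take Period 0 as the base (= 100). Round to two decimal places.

96.26

Paasche price index uses current-period quantities as weights.
ΣP(Period 1)·Q(Period 1) = 17×43 + 1×442 + 18×2 = 731 + 442 + 36 = 1209
ΣP(Period 0)·Q(Period 1) = 18×43 + 1×442 + 20×2 = 774 + 442 + 40 = 1256
Index = 1209 / 1256 × 100 = 96.2580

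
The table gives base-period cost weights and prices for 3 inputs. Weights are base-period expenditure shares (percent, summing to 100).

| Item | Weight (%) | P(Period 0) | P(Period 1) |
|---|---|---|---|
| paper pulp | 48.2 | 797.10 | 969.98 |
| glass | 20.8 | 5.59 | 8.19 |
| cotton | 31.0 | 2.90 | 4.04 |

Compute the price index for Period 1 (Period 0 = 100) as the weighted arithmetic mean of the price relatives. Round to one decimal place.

132.3

paper pulp: 48.2 × (969.98/797.10) = 48.2 × 1.216886 = 58.6539
glass: 20.8 × (8.19/5.59) = 20.8 × 1.465116 = 30.4744
cotton: 31.0 × (4.04/2.90) = 31.0 × 1.393103 = 43.1862
Index = Σ wᵢ·(p₁ᵢ/p₀ᵢ) = 58.6539 + 30.4744 + 43.1862 = 132.3145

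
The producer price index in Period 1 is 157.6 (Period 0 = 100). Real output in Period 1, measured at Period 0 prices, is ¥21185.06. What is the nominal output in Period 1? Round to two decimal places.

33387.65

Nominal = Real × (Index/100) = 21185.06 × (157.6/100)
        = 21185.06 × 1.576 = 33387.6546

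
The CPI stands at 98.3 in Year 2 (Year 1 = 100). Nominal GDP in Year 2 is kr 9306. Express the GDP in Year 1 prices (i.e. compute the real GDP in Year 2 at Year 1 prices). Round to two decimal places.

Real = Nominal ÷ (Index/100) = 9306 ÷ (98.3/100)
     = 9306 ÷ 0.983 = 9466.9379

9466.94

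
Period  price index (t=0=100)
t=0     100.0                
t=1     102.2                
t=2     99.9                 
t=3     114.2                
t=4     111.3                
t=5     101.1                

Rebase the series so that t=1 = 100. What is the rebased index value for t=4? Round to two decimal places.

Rebased(t=4) = 111.3 / 102.2 × 100 = 108.9041

108.90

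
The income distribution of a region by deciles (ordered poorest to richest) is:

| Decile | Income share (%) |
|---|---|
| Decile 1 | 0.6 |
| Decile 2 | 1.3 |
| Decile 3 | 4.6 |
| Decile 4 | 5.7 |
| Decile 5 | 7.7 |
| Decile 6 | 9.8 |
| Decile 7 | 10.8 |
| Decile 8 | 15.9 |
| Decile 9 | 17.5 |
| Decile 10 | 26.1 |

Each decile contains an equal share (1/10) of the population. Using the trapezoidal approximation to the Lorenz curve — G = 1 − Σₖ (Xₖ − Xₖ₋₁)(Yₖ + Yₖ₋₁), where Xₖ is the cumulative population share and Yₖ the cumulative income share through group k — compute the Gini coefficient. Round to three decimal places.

0.417

Cumulative income shares Yₖ: 0.0060, 0.0190, 0.0650, 0.1220, 0.1990, 0.2970, 0.4050, 0.5640, 0.7390, 1.0000
Σ (Xₖ−Xₖ₋₁)(Yₖ+Yₖ₋₁) = (1/10)(0.0060+0.0000) + (1/10)(0.0190+0.0060) + (1/10)(0.0650+0.0190) + (1/10)(0.1220+0.0650) + (1/10)(0.1990+0.1220) + (1/10)(0.2970+0.1990) + (1/10)(0.4050+0.2970) + (1/10)(0.5640+0.4050) + (1/10)(0.7390+0.5640) + (1/10)(1.0000+0.7390)
  = 0.0006 + 0.0025 + 0.0084 + 0.0187 + 0.0321 + 0.0496 + 0.0702 + 0.0969 + 0.1303 + 0.1739 = 0.5832
G = 1 − 0.5832 = 0.4168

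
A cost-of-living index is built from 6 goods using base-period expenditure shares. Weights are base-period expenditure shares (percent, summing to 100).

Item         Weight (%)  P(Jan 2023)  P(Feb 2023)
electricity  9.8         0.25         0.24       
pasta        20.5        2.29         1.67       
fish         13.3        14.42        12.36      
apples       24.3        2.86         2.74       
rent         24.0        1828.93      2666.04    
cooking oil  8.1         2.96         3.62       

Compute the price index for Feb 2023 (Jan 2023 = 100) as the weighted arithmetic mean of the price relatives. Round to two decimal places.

103.93

electricity: 9.8 × (0.24/0.25) = 9.8 × 0.960000 = 9.4080
pasta: 20.5 × (1.67/2.29) = 20.5 × 0.729258 = 14.9498
fish: 13.3 × (12.36/14.42) = 13.3 × 0.857143 = 11.4000
apples: 24.3 × (2.74/2.86) = 24.3 × 0.958042 = 23.2804
rent: 24.0 × (2666.04/1828.93) = 24.0 × 1.457705 = 34.9849
cooking oil: 8.1 × (3.62/2.96) = 8.1 × 1.222973 = 9.9061
Index = Σ wᵢ·(p₁ᵢ/p₀ᵢ) = 9.4080 + 14.9498 + 11.4000 + 23.2804 + 34.9849 + 9.9061 = 103.9292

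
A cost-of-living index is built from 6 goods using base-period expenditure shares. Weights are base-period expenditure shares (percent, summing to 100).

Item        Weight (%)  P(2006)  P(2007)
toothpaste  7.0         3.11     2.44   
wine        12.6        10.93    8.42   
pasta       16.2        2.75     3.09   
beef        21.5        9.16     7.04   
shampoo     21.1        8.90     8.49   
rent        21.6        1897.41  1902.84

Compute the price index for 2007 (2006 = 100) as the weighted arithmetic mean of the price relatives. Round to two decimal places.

91.72

toothpaste: 7.0 × (2.44/3.11) = 7.0 × 0.784566 = 5.4920
wine: 12.6 × (8.42/10.93) = 12.6 × 0.770357 = 9.7065
pasta: 16.2 × (3.09/2.75) = 16.2 × 1.123636 = 18.2029
beef: 21.5 × (7.04/9.16) = 21.5 × 0.768559 = 16.5240
shampoo: 21.1 × (8.49/8.90) = 21.1 × 0.953933 = 20.1280
rent: 21.6 × (1902.84/1897.41) = 21.6 × 1.002862 = 21.6618
Index = Σ wᵢ·(p₁ᵢ/p₀ᵢ) = 5.4920 + 9.7065 + 18.2029 + 16.5240 + 20.1280 + 21.6618 = 91.7152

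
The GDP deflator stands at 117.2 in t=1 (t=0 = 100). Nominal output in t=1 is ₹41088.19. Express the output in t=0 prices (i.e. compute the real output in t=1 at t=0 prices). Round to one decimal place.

Real = Nominal ÷ (Index/100) = 41088.19 ÷ (117.2/100)
     = 41088.19 ÷ 1.172 = 35058.1826

35058.2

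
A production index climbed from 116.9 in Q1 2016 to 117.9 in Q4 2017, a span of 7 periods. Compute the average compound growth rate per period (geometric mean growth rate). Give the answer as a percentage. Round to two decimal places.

0.12%

Growth factor = (117.9/116.9)^(1/7) = (1.008554)^(1/7) = 1.001218
Growth rate = 1.001218 − 1 = 0.001218 = 0.1218%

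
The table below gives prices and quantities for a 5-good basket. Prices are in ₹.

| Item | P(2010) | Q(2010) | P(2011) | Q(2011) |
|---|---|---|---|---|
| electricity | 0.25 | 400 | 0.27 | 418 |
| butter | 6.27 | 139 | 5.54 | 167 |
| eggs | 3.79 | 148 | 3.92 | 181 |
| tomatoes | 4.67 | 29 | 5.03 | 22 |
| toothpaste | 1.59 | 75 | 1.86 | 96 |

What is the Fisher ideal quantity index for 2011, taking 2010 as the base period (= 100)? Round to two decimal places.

Laspeyres component (base-period weights):
ΣP(2010)Q(2011) = 0.25×418 + 6.27×167 + 3.79×181 + 4.67×22 + 1.59×96 = 104.5 + 1047.09 + 685.99 + 102.74 + 152.64 = 2092.96
ΣP(2010)Q(2010) = 0.25×400 + 6.27×139 + 3.79×148 + 4.67×29 + 1.59×75 = 100 + 871.53 + 560.92 + 135.43 + 119.25 = 1787.13
L = 2092.96 / 1787.13 × 100 = 117.1129
Paasche component (current-period weights):
ΣP(2011)Q(2011) = 0.27×418 + 5.54×167 + 3.92×181 + 5.03×22 + 1.86×96 = 112.86 + 925.18 + 709.52 + 110.66 + 178.56 = 2036.78
ΣP(2011)Q(2010) = 0.27×400 + 5.54×139 + 3.92×148 + 5.03×29 + 1.86×75 = 108 + 770.06 + 580.16 + 145.87 + 139.5 = 1743.59
P = 2036.78 / 1743.59 × 100 = 116.8153
Fisher = √(L × P) = √(117.1129 × 116.8153) = 116.9640

116.96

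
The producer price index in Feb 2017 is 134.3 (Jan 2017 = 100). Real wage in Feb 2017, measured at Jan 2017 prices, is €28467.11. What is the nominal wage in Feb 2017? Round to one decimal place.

Nominal = Real × (Index/100) = 28467.11 × (134.3/100)
        = 28467.11 × 1.343 = 38231.3287

38231.3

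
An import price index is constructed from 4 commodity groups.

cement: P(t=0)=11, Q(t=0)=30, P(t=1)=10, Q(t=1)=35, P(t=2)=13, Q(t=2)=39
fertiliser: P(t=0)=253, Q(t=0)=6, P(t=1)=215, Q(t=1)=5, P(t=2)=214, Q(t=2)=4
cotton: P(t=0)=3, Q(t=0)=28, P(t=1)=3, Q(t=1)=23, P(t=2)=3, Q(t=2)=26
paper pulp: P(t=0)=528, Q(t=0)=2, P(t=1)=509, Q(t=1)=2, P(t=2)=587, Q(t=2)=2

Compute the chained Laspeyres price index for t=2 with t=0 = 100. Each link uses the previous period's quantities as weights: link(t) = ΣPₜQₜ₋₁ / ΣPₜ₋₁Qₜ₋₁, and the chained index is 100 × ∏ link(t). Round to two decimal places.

99.28

Link t=0→t=1:
ΣP(t=1)Q(t=0) = 10×30 + 215×6 + 3×28 + 509×2 = 300 + 1290 + 84 + 1018 = 2692
ΣP(t=0)Q(t=0) = 11×30 + 253×6 + 3×28 + 528×2 = 330 + 1518 + 84 + 1056 = 2988
link = 2692/2988 = 0.900937
Link t=1→t=2:
ΣP(t=2)Q(t=1) = 13×35 + 214×5 + 3×23 + 587×2 = 455 + 1070 + 69 + 1174 = 2768
ΣP(t=1)Q(t=1) = 10×35 + 215×5 + 3×23 + 509×2 = 350 + 1075 + 69 + 1018 = 2512
link = 2768/2512 = 1.101911
Chained index = 100 × 0.900937 × 1.101911 = 99.2752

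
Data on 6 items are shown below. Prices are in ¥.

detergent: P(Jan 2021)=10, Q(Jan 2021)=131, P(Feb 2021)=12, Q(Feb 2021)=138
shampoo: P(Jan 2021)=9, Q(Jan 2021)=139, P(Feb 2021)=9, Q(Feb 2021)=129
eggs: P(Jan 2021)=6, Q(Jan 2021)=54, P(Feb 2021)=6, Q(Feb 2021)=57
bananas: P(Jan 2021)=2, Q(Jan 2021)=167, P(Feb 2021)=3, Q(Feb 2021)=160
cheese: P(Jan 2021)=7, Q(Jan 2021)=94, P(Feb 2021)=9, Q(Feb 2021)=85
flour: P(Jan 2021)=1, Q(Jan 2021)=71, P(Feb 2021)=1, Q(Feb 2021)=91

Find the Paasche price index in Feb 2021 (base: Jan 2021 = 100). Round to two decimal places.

115.58

Paasche price index uses current-period quantities as weights.
ΣP(Feb 2021)·Q(Feb 2021) = 12×138 + 9×129 + 6×57 + 3×160 + 9×85 + 1×91 = 1656 + 1161 + 342 + 480 + 765 + 91 = 4495
ΣP(Jan 2021)·Q(Feb 2021) = 10×138 + 9×129 + 6×57 + 2×160 + 7×85 + 1×91 = 1380 + 1161 + 342 + 320 + 595 + 91 = 3889
Index = 4495 / 3889 × 100 = 115.5824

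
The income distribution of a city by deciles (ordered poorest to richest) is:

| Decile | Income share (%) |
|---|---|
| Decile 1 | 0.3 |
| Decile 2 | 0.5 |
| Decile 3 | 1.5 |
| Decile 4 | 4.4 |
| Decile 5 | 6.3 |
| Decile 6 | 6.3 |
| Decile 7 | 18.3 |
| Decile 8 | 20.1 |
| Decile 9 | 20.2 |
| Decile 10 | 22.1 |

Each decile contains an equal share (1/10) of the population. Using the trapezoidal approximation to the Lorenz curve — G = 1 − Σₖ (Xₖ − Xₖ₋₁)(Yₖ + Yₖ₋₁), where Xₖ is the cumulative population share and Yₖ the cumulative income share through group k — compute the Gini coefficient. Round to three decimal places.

Cumulative income shares Yₖ: 0.0030, 0.0080, 0.0230, 0.0670, 0.1300, 0.1930, 0.3760, 0.5770, 0.7790, 1.0000
Σ (Xₖ−Xₖ₋₁)(Yₖ+Yₖ₋₁) = (1/10)(0.0030+0.0000) + (1/10)(0.0080+0.0030) + (1/10)(0.0230+0.0080) + (1/10)(0.0670+0.0230) + (1/10)(0.1300+0.0670) + (1/10)(0.1930+0.1300) + (1/10)(0.3760+0.1930) + (1/10)(0.5770+0.3760) + (1/10)(0.7790+0.5770) + (1/10)(1.0000+0.7790)
  = 0.0003 + 0.0011 + 0.0031 + 0.0090 + 0.0197 + 0.0323 + 0.0569 + 0.0953 + 0.1356 + 0.1779 = 0.5312
G = 1 − 0.5312 = 0.4688

0.469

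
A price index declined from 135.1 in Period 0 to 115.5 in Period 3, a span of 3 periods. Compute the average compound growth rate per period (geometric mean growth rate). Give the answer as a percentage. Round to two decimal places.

Growth factor = (115.5/135.1)^(1/3) = (0.854922)^(1/3) = 0.949093
Growth rate = 0.949093 − 1 = -0.050907 = -5.0907%

-5.09%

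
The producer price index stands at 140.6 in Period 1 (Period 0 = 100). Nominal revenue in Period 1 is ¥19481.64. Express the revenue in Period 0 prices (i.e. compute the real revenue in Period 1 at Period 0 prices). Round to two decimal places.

13856.07

Real = Nominal ÷ (Index/100) = 19481.64 ÷ (140.6/100)
     = 19481.64 ÷ 1.406 = 13856.0740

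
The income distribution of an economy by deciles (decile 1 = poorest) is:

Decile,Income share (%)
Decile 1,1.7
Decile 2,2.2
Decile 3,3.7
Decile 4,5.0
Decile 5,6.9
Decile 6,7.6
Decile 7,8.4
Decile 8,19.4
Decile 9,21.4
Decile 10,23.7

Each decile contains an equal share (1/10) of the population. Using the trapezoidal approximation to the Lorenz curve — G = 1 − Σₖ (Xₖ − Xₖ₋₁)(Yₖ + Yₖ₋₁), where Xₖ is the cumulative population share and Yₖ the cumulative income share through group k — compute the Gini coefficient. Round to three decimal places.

0.422

Cumulative income shares Yₖ: 0.0170, 0.0390, 0.0760, 0.1260, 0.1950, 0.2710, 0.3550, 0.5490, 0.7630, 1.0000
Σ (Xₖ−Xₖ₋₁)(Yₖ+Yₖ₋₁) = (1/10)(0.0170+0.0000) + (1/10)(0.0390+0.0170) + (1/10)(0.0760+0.0390) + (1/10)(0.1260+0.0760) + (1/10)(0.1950+0.1260) + (1/10)(0.2710+0.1950) + (1/10)(0.3550+0.2710) + (1/10)(0.5490+0.3550) + (1/10)(0.7630+0.5490) + (1/10)(1.0000+0.7630)
  = 0.0017 + 0.0056 + 0.0115 + 0.0202 + 0.0321 + 0.0466 + 0.0626 + 0.0904 + 0.1312 + 0.1763 = 0.5782
G = 1 − 0.5782 = 0.4218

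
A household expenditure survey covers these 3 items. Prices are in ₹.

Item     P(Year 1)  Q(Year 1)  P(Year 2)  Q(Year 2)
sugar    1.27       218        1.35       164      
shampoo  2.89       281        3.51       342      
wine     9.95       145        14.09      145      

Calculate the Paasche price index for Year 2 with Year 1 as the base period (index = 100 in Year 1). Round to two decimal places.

131.27

Paasche price index uses current-period quantities as weights.
ΣP(Year 2)·Q(Year 2) = 1.35×164 + 3.51×342 + 14.09×145 = 221.4 + 1200.42 + 2043.05 = 3464.87
ΣP(Year 1)·Q(Year 2) = 1.27×164 + 2.89×342 + 9.95×145 = 208.28 + 988.38 + 1442.75 = 2639.41
Index = 3464.87 / 2639.41 × 100 = 131.2744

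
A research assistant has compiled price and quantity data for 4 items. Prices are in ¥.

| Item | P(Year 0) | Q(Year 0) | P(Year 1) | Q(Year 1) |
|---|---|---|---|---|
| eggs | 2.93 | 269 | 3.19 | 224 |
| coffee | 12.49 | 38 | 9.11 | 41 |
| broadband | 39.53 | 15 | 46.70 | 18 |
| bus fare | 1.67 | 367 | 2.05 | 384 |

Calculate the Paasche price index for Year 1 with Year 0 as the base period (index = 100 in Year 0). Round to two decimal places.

Paasche price index uses current-period quantities as weights.
ΣP(Year 1)·Q(Year 1) = 3.19×224 + 9.11×41 + 46.70×18 + 2.05×384 = 714.56 + 373.51 + 840.6 + 787.2 = 2715.87
ΣP(Year 0)·Q(Year 1) = 2.93×224 + 12.49×41 + 39.53×18 + 1.67×384 = 656.32 + 512.09 + 711.54 + 641.28 = 2521.23
Index = 2715.87 / 2521.23 × 100 = 107.7200

107.72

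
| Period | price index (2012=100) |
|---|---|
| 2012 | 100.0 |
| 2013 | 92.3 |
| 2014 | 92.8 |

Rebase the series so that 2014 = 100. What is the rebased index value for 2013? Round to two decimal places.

Rebased(2013) = 92.3 / 92.8 × 100 = 99.4612

99.46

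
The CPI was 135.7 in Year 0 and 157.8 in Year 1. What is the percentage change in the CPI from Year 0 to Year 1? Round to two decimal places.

16.29%

Change = (157.8 − 135.7) / 135.7 × 100
       = 22.1 / 135.7 × 100 = 16.2859%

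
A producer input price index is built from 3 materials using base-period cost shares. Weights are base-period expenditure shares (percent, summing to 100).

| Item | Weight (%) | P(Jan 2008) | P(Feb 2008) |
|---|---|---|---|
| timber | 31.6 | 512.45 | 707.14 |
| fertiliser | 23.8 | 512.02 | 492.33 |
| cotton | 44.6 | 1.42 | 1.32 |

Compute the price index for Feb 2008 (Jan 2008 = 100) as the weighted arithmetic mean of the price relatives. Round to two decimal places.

timber: 31.6 × (707.14/512.45) = 31.6 × 1.379920 = 43.6055
fertiliser: 23.8 × (492.33/512.02) = 23.8 × 0.961544 = 22.8848
cotton: 44.6 × (1.32/1.42) = 44.6 × 0.929577 = 41.4592
Index = Σ wᵢ·(p₁ᵢ/p₀ᵢ) = 43.6055 + 22.8848 + 41.4592 = 107.9494

107.95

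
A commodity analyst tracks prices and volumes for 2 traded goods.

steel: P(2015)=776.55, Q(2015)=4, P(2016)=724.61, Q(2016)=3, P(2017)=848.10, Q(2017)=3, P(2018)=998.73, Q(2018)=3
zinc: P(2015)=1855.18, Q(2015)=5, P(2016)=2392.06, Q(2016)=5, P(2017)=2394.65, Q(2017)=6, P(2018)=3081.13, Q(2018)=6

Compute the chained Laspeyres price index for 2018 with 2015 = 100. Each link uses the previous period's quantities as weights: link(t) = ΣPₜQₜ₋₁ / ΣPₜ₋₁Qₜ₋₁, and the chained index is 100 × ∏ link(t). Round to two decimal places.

156.57

Link 2015→2016:
ΣP(2016)Q(2015) = 724.61×4 + 2392.06×5 = 2898.44 + 11960.3 = 14858.74
ΣP(2015)Q(2015) = 776.55×4 + 1855.18×5 = 3106.2 + 9275.9 = 12382.1
link = 14858.74/12382.1 = 1.200018
Link 2016→2017:
ΣP(2017)Q(2016) = 848.10×3 + 2394.65×5 = 2544.3 + 11973.25 = 14517.55
ΣP(2016)Q(2016) = 724.61×3 + 2392.06×5 = 2173.83 + 11960.3 = 14134.13
link = 14517.55/14134.13 = 1.027127
Link 2017→2018:
ΣP(2018)Q(2017) = 998.73×3 + 3081.13×6 = 2996.19 + 18486.78 = 21482.97
ΣP(2017)Q(2017) = 848.10×3 + 2394.65×6 = 2544.3 + 14367.9 = 16912.2
link = 21482.97/16912.2 = 1.270265
Chained index = 100 × 1.200018 × 1.027127 × 1.270265 = 156.5691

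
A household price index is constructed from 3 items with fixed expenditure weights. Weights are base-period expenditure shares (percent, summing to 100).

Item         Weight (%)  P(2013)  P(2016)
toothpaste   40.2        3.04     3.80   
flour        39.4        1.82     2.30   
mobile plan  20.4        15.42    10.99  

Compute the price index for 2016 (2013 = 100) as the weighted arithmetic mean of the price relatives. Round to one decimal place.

114.6

toothpaste: 40.2 × (3.80/3.04) = 40.2 × 1.250000 = 50.2500
flour: 39.4 × (2.30/1.82) = 39.4 × 1.263736 = 49.7912
mobile plan: 20.4 × (10.99/15.42) = 20.4 × 0.712711 = 14.5393
Index = Σ wᵢ·(p₁ᵢ/p₀ᵢ) = 50.2500 + 49.7912 + 14.5393 = 114.5805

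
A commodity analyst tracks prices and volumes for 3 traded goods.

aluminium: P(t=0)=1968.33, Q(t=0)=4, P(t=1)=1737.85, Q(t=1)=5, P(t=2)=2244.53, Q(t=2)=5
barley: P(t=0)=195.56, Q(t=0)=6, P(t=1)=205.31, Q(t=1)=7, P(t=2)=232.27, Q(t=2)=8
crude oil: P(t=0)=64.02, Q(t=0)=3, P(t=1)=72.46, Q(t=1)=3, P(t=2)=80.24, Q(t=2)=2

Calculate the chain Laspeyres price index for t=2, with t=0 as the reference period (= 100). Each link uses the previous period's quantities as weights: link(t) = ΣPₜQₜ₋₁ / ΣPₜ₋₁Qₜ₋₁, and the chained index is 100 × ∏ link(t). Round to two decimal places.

115.06

Link t=0→t=1:
ΣP(t=1)Q(t=0) = 1737.85×4 + 205.31×6 + 72.46×3 = 6951.4 + 1231.86 + 217.38 = 8400.64
ΣP(t=0)Q(t=0) = 1968.33×4 + 195.56×6 + 64.02×3 = 7873.32 + 1173.36 + 192.06 = 9238.74
link = 8400.64/9238.74 = 0.909284
Link t=1→t=2:
ΣP(t=2)Q(t=1) = 2244.53×5 + 232.27×7 + 80.24×3 = 11222.65 + 1625.89 + 240.72 = 13089.26
ΣP(t=1)Q(t=1) = 1737.85×5 + 205.31×7 + 72.46×3 = 8689.25 + 1437.17 + 217.38 = 10343.8
link = 13089.26/10343.8 = 1.265421
Chained index = 100 × 0.909284 × 1.265421 = 115.0627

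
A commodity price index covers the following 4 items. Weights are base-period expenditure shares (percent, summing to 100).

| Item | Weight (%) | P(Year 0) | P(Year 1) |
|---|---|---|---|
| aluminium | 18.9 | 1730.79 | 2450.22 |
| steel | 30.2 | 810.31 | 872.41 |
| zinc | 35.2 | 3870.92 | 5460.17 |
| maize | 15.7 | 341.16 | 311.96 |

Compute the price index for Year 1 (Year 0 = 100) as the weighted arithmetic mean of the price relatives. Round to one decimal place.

aluminium: 18.9 × (2450.22/1730.79) = 18.9 × 1.415666 = 26.7561
steel: 30.2 × (872.41/810.31) = 30.2 × 1.076637 = 32.5144
zinc: 35.2 × (5460.17/3870.92) = 35.2 × 1.410561 = 49.6518
maize: 15.7 × (311.96/341.16) = 15.7 × 0.914410 = 14.3562
Index = Σ wᵢ·(p₁ᵢ/p₀ᵢ) = 26.7561 + 32.5144 + 49.6518 + 14.3562 = 123.2785

123.3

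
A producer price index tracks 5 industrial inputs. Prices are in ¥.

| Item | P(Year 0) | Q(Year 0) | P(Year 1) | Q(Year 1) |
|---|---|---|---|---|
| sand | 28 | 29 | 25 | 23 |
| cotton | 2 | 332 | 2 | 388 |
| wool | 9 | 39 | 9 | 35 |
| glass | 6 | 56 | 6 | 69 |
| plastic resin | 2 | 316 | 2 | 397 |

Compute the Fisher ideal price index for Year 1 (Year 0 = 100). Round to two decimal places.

Laspeyres component (base-period weights):
ΣP(Year 1)Q(Year 0) = 25×29 + 2×332 + 9×39 + 6×56 + 2×316 = 725 + 664 + 351 + 336 + 632 = 2708
ΣP(Year 0)Q(Year 0) = 28×29 + 2×332 + 9×39 + 6×56 + 2×316 = 812 + 664 + 351 + 336 + 632 = 2795
L = 2708 / 2795 × 100 = 96.8873
Paasche component (current-period weights):
ΣP(Year 1)Q(Year 1) = 25×23 + 2×388 + 9×35 + 6×69 + 2×397 = 575 + 776 + 315 + 414 + 794 = 2874
ΣP(Year 0)Q(Year 1) = 28×23 + 2×388 + 9×35 + 6×69 + 2×397 = 644 + 776 + 315 + 414 + 794 = 2943
P = 2874 / 2943 × 100 = 97.6555
Fisher = √(L × P) = √(96.8873 × 97.6555) = 97.2706

97.27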